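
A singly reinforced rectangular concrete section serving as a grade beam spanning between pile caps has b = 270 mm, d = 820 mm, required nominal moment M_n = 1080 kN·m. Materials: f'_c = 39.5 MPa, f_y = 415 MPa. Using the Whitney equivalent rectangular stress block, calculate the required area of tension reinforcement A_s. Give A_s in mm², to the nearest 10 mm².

With M_n = 0.85 f'_c a b (d − a/2), solve the quadratic for a:
a = d − √(d² − 2M_n/(0.85 f'_c b)) = 820 − √(820² − 2 × 1080×10⁶/(0.85 × 39.5 × 270)) = 161.12 mm.
A_s = 0.85 f'_c a b / f_y = 0.85 × 39.5 × 161.12 × 270 / 415 = 3519.5 mm².

A_s ≈ 3520 mm²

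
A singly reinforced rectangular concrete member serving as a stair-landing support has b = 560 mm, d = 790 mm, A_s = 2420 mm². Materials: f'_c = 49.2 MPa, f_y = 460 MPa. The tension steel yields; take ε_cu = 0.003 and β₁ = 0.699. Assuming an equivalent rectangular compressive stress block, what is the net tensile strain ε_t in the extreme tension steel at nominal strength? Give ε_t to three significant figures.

a = A_s f_y/(0.85 f'_c b) = 47.53 mm.
β₁ = 0.699, so c = a/β₁ = 47.53/0.699 = 68.00 mm.
From the linear strain diagram with ε_cu = 0.003: ε_t = 0.003 (d − c)/c = 0.003 × (790 − 68.00)/68.00 = 0.0319.
Since ε_t ≥ 0.005, the section is tension-controlled.

ε_t ≈ 0.0319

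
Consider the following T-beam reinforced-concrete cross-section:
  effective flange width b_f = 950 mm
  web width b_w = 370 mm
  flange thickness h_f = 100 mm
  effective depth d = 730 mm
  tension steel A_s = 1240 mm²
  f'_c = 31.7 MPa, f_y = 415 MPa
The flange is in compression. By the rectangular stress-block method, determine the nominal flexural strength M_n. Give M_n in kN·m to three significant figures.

M_n ≈ 370 kN·m

Tension: T = A_s f_y = 1240 × 415 = 514600 N.
Try a within the flange: a = T/(0.85 f'_c b_f) = 514600/(0.85 × 31.7 × 950) = 20.10 mm.
Since a = 20.10 ≤ h_f = 100 mm, the stress block lies entirely in the flange; analyse as a rectangular beam of width b_f.
M_n = T(d − a/2) = 514600 × (730 − 10.05) = 370.49 × 10⁶ N·mm.
M_n = 370.49 kN·m.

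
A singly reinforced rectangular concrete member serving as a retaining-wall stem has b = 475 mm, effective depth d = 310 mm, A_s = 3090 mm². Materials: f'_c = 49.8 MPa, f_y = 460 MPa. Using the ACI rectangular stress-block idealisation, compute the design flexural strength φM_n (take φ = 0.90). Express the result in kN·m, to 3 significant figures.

T = A_s f_y = 3090 × 460 = 1421400 N = 1421.4 kN.
From C = T: a = T/(0.85 f'_c b) = 1421400/(0.85 × 49.8 × 475) = 70.69 mm.
M_n = T(d − a/2) = 1421.4 kN × (310 − 35.345) mm = 390.39 kN·m.
φM_n = 0.90 × 390.39 = 351.35 kN·m.

φM_n ≈ 351 kN·m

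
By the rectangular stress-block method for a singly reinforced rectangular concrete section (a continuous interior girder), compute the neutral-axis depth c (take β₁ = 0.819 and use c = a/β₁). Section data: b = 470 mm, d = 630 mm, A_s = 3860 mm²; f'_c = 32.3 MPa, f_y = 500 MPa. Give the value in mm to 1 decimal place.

T = A_s f_y = 3860 × 500 = 1930000 N = 1930 kN.
Setting C = 0.85 f'_c a b equal to T: a = 1930000/(0.85 × 32.3 × 470) = 149.568 mm.
With β₁ = 0.819, c = a/β₁ = 149.568/0.819 = 182.6 mm.

c ≈ 182.6 mm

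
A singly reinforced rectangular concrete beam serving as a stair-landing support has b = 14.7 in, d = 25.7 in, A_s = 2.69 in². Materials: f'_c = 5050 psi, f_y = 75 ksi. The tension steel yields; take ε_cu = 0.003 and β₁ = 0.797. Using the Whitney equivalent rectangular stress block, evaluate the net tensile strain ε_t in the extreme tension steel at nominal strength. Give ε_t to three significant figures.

a = A_s f_y/(0.85 f'_c b) = 3.197 in.
β₁ = 0.797, so c = a/β₁ = 3.197/0.797 = 4.011 in.
From the linear strain diagram with ε_cu = 0.003: ε_t = 0.003 (d − c)/c = 0.003 × (25.7 − 4.011)/4.011 = 0.0162.
Since ε_t ≥ 0.005, the section is tension-controlled.

ε_t ≈ 0.0162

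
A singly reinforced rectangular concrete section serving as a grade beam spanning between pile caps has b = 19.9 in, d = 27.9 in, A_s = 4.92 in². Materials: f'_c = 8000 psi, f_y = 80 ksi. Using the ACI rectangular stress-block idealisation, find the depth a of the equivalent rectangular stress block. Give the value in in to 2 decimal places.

T = A_s f_y = 4.92 × 80 = 393.6 kips.
a = T/(0.85 f'_c b) = 393.6/(0.85 × 8 × 19.9) = 2.91 in.

a ≈ 2.91 in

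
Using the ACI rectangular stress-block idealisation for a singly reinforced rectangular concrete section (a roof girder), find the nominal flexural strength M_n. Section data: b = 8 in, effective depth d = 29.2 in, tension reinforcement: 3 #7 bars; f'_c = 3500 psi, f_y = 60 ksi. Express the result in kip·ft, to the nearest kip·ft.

A_s = 3 × 0.6 = 1.8 in².
T = A_s f_y = 1.8 × 60 = 108 kips.
a = T/(0.85 f'_c b) = 108/(0.85 × 3.5 × 8) = 4.538 in.
M_n = T(d − a/2) = 108 × (29.2 − 2.269) = 2908.5 kip·in = 2908.5/12 = 242.38 kip·ft.

M_n ≈ 242 kip·ft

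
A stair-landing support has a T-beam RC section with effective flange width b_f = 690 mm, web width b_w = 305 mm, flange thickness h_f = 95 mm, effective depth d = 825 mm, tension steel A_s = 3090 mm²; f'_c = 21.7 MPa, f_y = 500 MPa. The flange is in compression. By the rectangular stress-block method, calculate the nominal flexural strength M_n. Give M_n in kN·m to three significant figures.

M_n ≈ 1180 kN·m

Tension: T = A_s f_y = 3090 × 500 = 1545000 N.
Try a within the flange: a = T/(0.85 f'_c b_f) = 1545000/(0.85 × 21.7 × 690) = 121.39 mm.
a = 121.39 > h_f = 95 mm: the block extends into the web. Split into flange-overhang and web parts.
C_f = 0.85 f'_c (b_f − b_w) h_f = 0.85 × 21.7 × (690 − 305) × 95 = 674626 N.
Remaining web compression depth: a_w = (T − C_f)/(0.85 f'_c b_w) = (1545000 − 674626)/(0.85 × 21.7 × 305) = 154.71 mm.
M_n = C_f(d − h_f/2) + (T − C_f)(d − a_w/2) = 674626 × (825 − 47.5) + 870374 × (825 − 77.355) = 524.52 + 650.73 = 1175.25 × 10⁶ N·mm.
M_n = 1175.25 kN·m.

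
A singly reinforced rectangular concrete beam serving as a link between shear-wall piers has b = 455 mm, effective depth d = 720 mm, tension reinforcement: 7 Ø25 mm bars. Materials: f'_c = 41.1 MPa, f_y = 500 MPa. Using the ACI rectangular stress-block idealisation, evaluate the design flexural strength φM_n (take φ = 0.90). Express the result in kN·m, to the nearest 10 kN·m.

φM_n ≈ 1030 kN·m

A_s = 7 × 491 = 3437 mm².
T = A_s f_y = 3437 × 500 = 1718500 N = 1718.5 kN.
From C = T: a = T/(0.85 f'_c b) = 1718500/(0.85 × 41.1 × 455) = 108.11 mm.
M_n = T(d − a/2) = 1718.5 kN × (720 − 54.055) mm = 1144.43 kN·m.
φM_n = 0.90 × 1144.43 = 1029.99 kN·m.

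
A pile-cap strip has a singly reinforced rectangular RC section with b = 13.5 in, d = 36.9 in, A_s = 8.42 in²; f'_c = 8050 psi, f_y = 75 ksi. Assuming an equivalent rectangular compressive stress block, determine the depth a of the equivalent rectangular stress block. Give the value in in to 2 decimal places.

a ≈ 6.84 in

T = A_s f_y = 8.42 × 75 = 631.5 kips.
a = T/(0.85 f'_c b) = 631.5/(0.85 × 8.05 × 13.5) = 6.84 in.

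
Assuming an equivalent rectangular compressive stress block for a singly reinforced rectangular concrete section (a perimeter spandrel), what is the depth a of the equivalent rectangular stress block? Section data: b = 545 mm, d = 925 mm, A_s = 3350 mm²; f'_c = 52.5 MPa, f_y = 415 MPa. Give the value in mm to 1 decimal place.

a ≈ 57.2 mm

T = A_s f_y = 3350 × 415 = 1390250 N = 1390.25 kN.
Setting C = 0.85 f'_c a b equal to T: a = 1390250/(0.85 × 52.5 × 545) = 57.2 mm.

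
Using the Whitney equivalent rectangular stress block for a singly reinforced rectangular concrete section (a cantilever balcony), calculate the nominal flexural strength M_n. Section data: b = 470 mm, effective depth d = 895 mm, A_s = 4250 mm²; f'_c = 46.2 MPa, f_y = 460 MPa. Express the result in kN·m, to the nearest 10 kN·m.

T = A_s f_y = 4250 × 460 = 1955000 N = 1955 kN.
From C = T: a = T/(0.85 f'_c b) = 1955000/(0.85 × 46.2 × 470) = 105.92 mm.
M_n = T(d − a/2) = 1955 kN × (895 − 52.96) mm = 1646.19 kN·m.

M_n ≈ 1650 kN·m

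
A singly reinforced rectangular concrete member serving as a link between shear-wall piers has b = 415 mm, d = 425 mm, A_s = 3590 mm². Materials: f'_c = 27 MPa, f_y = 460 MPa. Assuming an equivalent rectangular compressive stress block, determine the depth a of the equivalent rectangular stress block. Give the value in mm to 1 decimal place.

T = A_s f_y = 3590 × 460 = 1651400 N = 1651.4 kN.
Setting C = 0.85 f'_c a b equal to T: a = 1651400/(0.85 × 27 × 415) = 173.4 mm.

a ≈ 173.4 mm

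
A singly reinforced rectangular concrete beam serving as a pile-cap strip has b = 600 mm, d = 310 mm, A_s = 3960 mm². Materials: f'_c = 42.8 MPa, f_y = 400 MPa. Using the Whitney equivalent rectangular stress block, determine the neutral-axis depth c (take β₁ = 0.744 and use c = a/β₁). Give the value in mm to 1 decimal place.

T = A_s f_y = 3960 × 400 = 1584000 N = 1584 kN.
Setting C = 0.85 f'_c a b equal to T: a = 1584000/(0.85 × 42.8 × 600) = 72.567 mm.
With β₁ = 0.744, c = a/β₁ = 72.567/0.744 = 97.5 mm.

c ≈ 97.5 mm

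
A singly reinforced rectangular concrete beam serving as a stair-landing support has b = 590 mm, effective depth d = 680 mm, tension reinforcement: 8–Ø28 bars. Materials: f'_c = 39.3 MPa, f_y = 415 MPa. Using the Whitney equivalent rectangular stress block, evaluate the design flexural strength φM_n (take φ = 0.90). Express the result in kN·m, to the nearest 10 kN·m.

φM_n ≈ 1160 kN·m

A_s = 8 × 616 = 4928 mm².
T = A_s f_y = 4928 × 415 = 2045120 N = 2045.12 kN.
From C = T: a = T/(0.85 f'_c b) = 2045120/(0.85 × 39.3 × 590) = 103.77 mm.
M_n = T(d − a/2) = 2045.12 kN × (680 − 51.885) mm = 1284.57 kN·m.
φM_n = 0.90 × 1284.57 = 1156.11 kN·m.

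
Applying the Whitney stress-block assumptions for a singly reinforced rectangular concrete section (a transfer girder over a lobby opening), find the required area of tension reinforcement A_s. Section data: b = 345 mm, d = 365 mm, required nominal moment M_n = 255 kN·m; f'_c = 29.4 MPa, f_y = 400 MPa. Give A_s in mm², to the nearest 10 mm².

A_s ≈ 2000 mm²

With M_n = 0.85 f'_c a b (d − a/2), solve the quadratic for a:
a = d − √(d² − 2M_n/(0.85 f'_c b)) = 365 − √(365² − 2 × 255×10⁶/(0.85 × 29.4 × 345)) = 92.84 mm.
A_s = 0.85 f'_c a b / f_y = 0.85 × 29.4 × 92.84 × 345 / 400 = 2001.1 mm².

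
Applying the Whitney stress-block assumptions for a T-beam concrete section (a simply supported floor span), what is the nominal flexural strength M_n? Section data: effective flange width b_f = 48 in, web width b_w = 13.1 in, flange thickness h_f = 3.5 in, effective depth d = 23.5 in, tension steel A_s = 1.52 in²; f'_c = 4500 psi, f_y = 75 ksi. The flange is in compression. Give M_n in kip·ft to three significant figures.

Tension: T = A_s f_y = 1.52 × 75 = 114 kips.
Try a within the flange: a = T/(0.85 f'_c b_f) = 114/(0.85 × 4.5 × 48) = 0.621 in.
Since a = 0.621 ≤ h_f = 3.5 in, the stress block lies entirely in the flange; analyse as a rectangular beam of width b_f.
M_n = T(d − a/2) = 114 × (23.5 − 0.3105) = 2643.6 kip·in.
M_n = 2643.6/12 = 220.30 kip·ft.

M_n ≈ 220 kip·ft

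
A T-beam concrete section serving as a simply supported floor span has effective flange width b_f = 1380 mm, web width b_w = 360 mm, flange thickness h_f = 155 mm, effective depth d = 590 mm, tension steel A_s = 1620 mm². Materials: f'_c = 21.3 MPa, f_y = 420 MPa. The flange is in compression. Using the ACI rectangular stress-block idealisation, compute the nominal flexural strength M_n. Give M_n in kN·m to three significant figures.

Tension: T = A_s f_y = 1620 × 420 = 680400 N.
Try a within the flange: a = T/(0.85 f'_c b_f) = 680400/(0.85 × 21.3 × 1380) = 27.23 mm.
Since a = 27.23 ≤ h_f = 155 mm, the stress block lies entirely in the flange; analyse as a rectangular beam of width b_f.
M_n = T(d − a/2) = 680400 × (590 − 13.615) = 392.17 × 10⁶ N·mm.
M_n = 392.17 kN·m.

M_n ≈ 392 kN·m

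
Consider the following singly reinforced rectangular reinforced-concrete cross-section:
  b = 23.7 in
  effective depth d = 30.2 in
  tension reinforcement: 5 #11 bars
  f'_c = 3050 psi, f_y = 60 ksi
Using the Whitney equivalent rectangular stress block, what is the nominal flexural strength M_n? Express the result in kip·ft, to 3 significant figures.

M_n ≈ 1030 kip·ft

A_s = 5 × 1.56 = 7.8 in².
T = A_s f_y = 7.8 × 60 = 468 kips.
a = T/(0.85 f'_c b) = 468/(0.85 × 3.05 × 23.7) = 7.617 in.
M_n = T(d − a/2) = 468 × (30.2 − 3.8085) = 12351.2 kip·in = 12351.2/12 = 1029.27 kip·ft.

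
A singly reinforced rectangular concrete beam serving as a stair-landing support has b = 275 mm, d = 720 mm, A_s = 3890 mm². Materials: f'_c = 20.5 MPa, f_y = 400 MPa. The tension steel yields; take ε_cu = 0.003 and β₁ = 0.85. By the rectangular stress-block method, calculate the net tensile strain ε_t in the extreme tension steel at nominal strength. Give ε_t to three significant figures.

a = A_s f_y/(0.85 f'_c b) = 324.72 mm.
β₁ = 0.85, so c = a/β₁ = 324.72/0.85 = 382.02 mm.
From the linear strain diagram with ε_cu = 0.003: ε_t = 0.003 (d − c)/c = 0.003 × (720 − 382.02)/382.02 = 0.00265.
ε_t < 0.004 — the section is over-reinforced for flexure under ACI limits.

ε_t ≈ 0.00265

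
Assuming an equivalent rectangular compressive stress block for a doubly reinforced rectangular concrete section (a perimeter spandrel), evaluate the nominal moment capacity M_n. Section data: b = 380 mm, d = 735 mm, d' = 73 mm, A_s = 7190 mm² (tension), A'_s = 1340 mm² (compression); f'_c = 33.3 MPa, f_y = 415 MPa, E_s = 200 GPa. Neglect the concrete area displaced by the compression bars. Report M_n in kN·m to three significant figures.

M_n ≈ 1880 kN·m

Assume both tension and compression steel yield.
Net tension couple steel: A_s − A'_s = 5850 mm².
a = (A_s − A'_s) f_y / (0.85 f'_c b) = 2427750/(0.85 × 33.3 × 380) = 225.71 mm.
c = a/β₁ = 225.71/0.812 = 277.97 mm; ε'_s = 0.003(c − d')/c = 0.0022 ≥ f_y/E_s = 0.0021, so compression steel does yield.
M_n = (A_s − A'_s) f_y (d − a/2) + A'_s f_y (d − d') = [2427750 × (735 − 112.855) + 556100 × (735 − 73)] × 10⁻⁶ = 1510.41 + 368.14 = 1878.55 kN·m.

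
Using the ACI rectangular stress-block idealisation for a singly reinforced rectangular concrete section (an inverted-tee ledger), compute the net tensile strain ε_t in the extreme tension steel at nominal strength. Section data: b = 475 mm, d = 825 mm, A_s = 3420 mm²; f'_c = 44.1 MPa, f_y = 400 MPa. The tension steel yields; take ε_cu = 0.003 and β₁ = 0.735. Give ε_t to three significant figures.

a = A_s f_y/(0.85 f'_c b) = 76.83 mm.
β₁ = 0.735, so c = a/β₁ = 76.83/0.735 = 104.53 mm.
From the linear strain diagram with ε_cu = 0.003: ε_t = 0.003 (d − c)/c = 0.003 × (825 − 104.53)/104.53 = 0.0207.
Since ε_t ≥ 0.005, the section is tension-controlled.

ε_t ≈ 0.0207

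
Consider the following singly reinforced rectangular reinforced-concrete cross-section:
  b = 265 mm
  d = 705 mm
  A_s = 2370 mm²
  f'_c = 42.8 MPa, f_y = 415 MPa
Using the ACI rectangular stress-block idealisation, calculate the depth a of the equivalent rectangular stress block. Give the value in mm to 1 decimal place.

a ≈ 102.0 mm

T = A_s f_y = 2370 × 415 = 983550 N = 983.55 kN.
Setting C = 0.85 f'_c a b equal to T: a = 983550/(0.85 × 42.8 × 265) = 102.0 mm.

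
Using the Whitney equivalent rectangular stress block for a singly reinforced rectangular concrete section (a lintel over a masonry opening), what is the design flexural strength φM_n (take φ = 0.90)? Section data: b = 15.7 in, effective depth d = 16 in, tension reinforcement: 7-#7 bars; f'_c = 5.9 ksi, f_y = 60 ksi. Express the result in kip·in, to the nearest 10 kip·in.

A_s = 7 × 0.6 = 4.2 in².
T = A_s f_y = 4.2 × 60 = 252 kips.
a = T/(0.85 f'_c b) = 252/(0.85 × 5.9 × 15.7) = 3.201 in.
M_n = T(d − a/2) = 252 × (16 − 1.6005) = 3628.7 kip·in.
φM_n = 0.90 × 3628.7 = 3265.8 kip·in.

φM_n ≈ 3270 kip·in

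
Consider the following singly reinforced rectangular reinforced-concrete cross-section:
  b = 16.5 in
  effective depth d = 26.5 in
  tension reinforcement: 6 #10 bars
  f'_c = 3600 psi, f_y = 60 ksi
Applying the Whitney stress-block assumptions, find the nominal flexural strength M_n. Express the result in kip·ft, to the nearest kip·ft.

M_n ≈ 837 kip·ft

A_s = 6 × 1.27 = 7.62 in².
T = A_s f_y = 7.62 × 60 = 457.2 kips.
a = T/(0.85 f'_c b) = 457.2/(0.85 × 3.6 × 16.5) = 9.055 in.
M_n = T(d − a/2) = 457.2 × (26.5 − 4.5275) = 10045.8 kip·in = 10045.8/12 = 837.15 kip·ft.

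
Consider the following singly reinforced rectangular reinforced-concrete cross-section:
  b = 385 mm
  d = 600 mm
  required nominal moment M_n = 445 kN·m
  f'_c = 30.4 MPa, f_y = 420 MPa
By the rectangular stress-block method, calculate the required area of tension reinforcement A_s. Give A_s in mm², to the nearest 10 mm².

With M_n = 0.85 f'_c a b (d − a/2), solve the quadratic for a:
a = d − √(d² − 2M_n/(0.85 f'_c b)) = 600 − √(600² − 2 × 445×10⁶/(0.85 × 30.4 × 385)) = 79.87 mm.
A_s = 0.85 f'_c a b / f_y = 0.85 × 30.4 × 79.87 × 385 / 420 = 1891.9 mm².

A_s ≈ 1890 mm²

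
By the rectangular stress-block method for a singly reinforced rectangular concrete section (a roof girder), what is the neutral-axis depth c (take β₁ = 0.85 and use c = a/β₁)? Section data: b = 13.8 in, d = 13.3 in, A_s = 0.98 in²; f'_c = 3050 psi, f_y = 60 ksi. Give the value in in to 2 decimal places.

T = A_s f_y = 0.98 × 60 = 58.8 kips.
a = T/(0.85 f'_c b) = 58.8/(0.85 × 3.05 × 13.8) = 1.6435 in.
With β₁ = 0.85, c = a/β₁ = 1.6435/0.85 = 1.93 in.

c ≈ 1.93 in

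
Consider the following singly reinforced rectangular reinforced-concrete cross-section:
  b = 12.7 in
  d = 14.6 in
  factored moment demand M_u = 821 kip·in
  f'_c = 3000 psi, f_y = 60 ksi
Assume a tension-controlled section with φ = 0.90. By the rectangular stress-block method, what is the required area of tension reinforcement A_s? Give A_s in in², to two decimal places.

M_n = M_u/φ = 821/0.90 = 912.222 kip·in.
From M_n = 0.85 f'_c a b (d − a/2):
a = d − √(d² − 2M_n/(0.85 f'_c b)) = 14.6 − √(14.6² − 2 × 912.222/(0.85 × 3 × 12.7)) = 2.077 in.
A_s = 0.85 f'_c a b / f_y = 0.85 × 3 × 2.077 × 12.7 / 60 = 1.121 in².

A_s ≈ 1.12 in²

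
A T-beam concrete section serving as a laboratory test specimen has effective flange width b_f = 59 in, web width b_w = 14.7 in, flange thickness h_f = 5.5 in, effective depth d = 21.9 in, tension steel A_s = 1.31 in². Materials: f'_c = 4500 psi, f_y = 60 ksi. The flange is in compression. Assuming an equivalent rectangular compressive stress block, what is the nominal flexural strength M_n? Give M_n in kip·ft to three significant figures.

M_n ≈ 142 kip·ft

Tension: T = A_s f_y = 1.31 × 60 = 78.6 kips.
Try a within the flange: a = T/(0.85 f'_c b_f) = 78.6/(0.85 × 4.5 × 59) = 0.348 in.
Since a = 0.348 ≤ h_f = 5.5 in, the stress block lies entirely in the flange; analyse as a rectangular beam of width b_f.
M_n = T(d − a/2) = 78.6 × (21.9 − 0.174) = 1707.7 kip·in.
M_n = 1707.7/12 = 142.31 kip·ft.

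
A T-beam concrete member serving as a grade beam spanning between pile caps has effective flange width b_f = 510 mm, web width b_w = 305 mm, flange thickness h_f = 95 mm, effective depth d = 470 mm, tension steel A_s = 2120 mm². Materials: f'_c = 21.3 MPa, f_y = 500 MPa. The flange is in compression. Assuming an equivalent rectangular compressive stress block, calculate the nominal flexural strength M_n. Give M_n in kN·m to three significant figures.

Tension: T = A_s f_y = 2120 × 500 = 1060000 N.
Try a within the flange: a = T/(0.85 f'_c b_f) = 1060000/(0.85 × 21.3 × 510) = 114.80 mm.
a = 114.80 > h_f = 95 mm: the block extends into the web. Split into flange-overhang and web parts.
C_f = 0.85 f'_c (b_f − b_w) h_f = 0.85 × 21.3 × (510 − 305) × 95 = 352595 N.
Remaining web compression depth: a_w = (T − C_f)/(0.85 f'_c b_w) = (1060000 − 352595)/(0.85 × 21.3 × 305) = 128.11 mm.
M_n = C_f(d − h_f/2) + (T − C_f)(d − a_w/2) = 352595 × (470 − 47.5) + 707405 × (470 − 64.055) = 148.97 + 287.17 = 436.14 × 10⁶ N·mm.
M_n = 436.14 kN·m.

M_n ≈ 436 kN·m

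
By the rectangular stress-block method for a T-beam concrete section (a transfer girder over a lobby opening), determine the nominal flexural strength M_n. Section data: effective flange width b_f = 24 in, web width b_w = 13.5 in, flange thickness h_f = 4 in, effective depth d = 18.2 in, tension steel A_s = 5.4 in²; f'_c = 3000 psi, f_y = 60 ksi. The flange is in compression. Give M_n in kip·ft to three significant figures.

Tension: T = A_s f_y = 5.4 × 60 = 324 kips.
Try a within the flange: a = T/(0.85 f'_c b_f) = 324/(0.85 × 3 × 24) = 5.294 in.
a = 5.294 > h_f = 4 in: the block extends into the web. Split into flange-overhang and web parts.
C_f = 0.85 f'_c (b_f − b_w) h_f = 0.85 × 3 × (24 − 13.5) × 4 = 107.1 kips.
Remaining web compression depth: a_w = (T − C_f)/(0.85 f'_c b_w) = (324 − 107.1)/(0.85 × 3 × 13.5) = 6.301 in.
M_n = C_f(d − h_f/2) + (T − C_f)(d − a_w/2) = 107.1 × (18.2 − 2) + 216.9 × (18.2 − 3.1505) = 1735.0 + 3264.2 = 4999.2 kip·in.
M_n = 4999.2/12 = 416.60 kip·ft.

M_n ≈ 417 kip·ft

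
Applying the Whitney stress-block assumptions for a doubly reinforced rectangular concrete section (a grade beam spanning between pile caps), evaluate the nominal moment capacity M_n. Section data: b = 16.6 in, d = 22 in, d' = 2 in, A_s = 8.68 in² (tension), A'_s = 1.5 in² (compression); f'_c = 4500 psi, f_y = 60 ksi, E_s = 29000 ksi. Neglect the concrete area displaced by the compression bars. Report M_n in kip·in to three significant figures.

Assume both steels yield.
a = (A_s − A'_s) f_y/(0.85 f'_c b) = (8.68 − 1.5) × 60/(0.85 × 4.5 × 16.6) = 6.785 in.
c = a/β₁ = 6.785/0.825 = 8.224 in; ε'_s = 0.003(c − d')/c = 0.0023 ≥ ε_y = 0.0021, so the compression steel yields.
M_n = (A_s − A'_s) f_y (d − a/2) + A'_s f_y (d − d') = 430.8 × (22 − 3.3925) + 90 × (22 − 2) = 8016.1 + 1800.0 = 9816.1 kip·in.

M_n ≈ 9820 kip·in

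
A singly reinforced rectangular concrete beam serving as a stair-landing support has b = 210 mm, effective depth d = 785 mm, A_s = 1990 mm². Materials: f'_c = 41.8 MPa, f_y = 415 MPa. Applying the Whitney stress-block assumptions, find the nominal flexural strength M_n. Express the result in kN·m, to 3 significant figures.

M_n ≈ 603 kN·m

T = A_s f_y = 1990 × 415 = 825850 N = 825.85 kN.
From C = T: a = T/(0.85 f'_c b) = 825850/(0.85 × 41.8 × 210) = 110.68 mm.
M_n = T(d − a/2) = 825.85 kN × (785 − 55.34) mm = 602.59 kN·m.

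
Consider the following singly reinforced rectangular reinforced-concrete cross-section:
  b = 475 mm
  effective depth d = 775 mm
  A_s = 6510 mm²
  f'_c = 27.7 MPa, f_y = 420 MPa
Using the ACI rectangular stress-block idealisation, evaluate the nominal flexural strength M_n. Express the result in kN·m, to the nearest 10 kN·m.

T = A_s f_y = 6510 × 420 = 2734200 N = 2734.2 kN.
From C = T: a = T/(0.85 f'_c b) = 2734200/(0.85 × 27.7 × 475) = 244.48 mm.
M_n = T(d − a/2) = 2734.2 kN × (775 − 122.24) mm = 1784.78 kN·m.

M_n ≈ 1780 kN·m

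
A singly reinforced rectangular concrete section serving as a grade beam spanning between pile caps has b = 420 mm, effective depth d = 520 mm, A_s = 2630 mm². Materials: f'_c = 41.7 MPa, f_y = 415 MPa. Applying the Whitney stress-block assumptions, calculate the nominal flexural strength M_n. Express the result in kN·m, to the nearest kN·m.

M_n ≈ 528 kN·m

T = A_s f_y = 2630 × 415 = 1091450 N = 1091.45 kN.
From C = T: a = T/(0.85 f'_c b) = 1091450/(0.85 × 41.7 × 420) = 73.32 mm.
M_n = T(d − a/2) = 1091.45 kN × (520 − 36.66) mm = 527.54 kN·m.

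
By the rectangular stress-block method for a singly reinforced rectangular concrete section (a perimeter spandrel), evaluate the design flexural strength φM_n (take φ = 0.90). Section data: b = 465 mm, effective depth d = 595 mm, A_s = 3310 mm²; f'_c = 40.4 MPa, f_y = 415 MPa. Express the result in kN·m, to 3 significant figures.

T = A_s f_y = 3310 × 415 = 1373650 N = 1373.65 kN.
From C = T: a = T/(0.85 f'_c b) = 1373650/(0.85 × 40.4 × 465) = 86.02 mm.
M_n = T(d − a/2) = 1373.65 kN × (595 − 43.01) mm = 758.24 kN·m.
φM_n = 0.90 × 758.24 = 682.42 kN·m.

φM_n ≈ 682 kN·m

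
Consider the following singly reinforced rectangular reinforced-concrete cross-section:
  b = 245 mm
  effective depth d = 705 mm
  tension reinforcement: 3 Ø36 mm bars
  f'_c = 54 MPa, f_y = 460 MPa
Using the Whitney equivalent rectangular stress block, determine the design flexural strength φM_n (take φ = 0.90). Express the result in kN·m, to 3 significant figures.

φM_n ≈ 812 kN·m

A_s = 3 × 1018 = 3054 mm².
T = A_s f_y = 3054 × 460 = 1404840 N = 1404.84 kN.
From C = T: a = T/(0.85 f'_c b) = 1404840/(0.85 × 54 × 245) = 124.92 mm.
M_n = T(d − a/2) = 1404.84 kN × (705 − 62.46) mm = 902.67 kN·m.
φM_n = 0.90 × 902.67 = 812.40 kN·m.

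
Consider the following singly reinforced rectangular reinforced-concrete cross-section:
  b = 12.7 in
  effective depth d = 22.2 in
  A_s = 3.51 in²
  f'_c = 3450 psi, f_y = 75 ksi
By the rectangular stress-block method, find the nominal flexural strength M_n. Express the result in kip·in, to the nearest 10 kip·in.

M_n ≈ 4910 kip·in

T = A_s f_y = 3.51 × 75 = 263.25 kips.
a = T/(0.85 f'_c b) = 263.25/(0.85 × 3.45 × 12.7) = 7.068 in.
M_n = T(d − a/2) = 263.25 × (22.2 − 3.534) = 4913.8 kip·in.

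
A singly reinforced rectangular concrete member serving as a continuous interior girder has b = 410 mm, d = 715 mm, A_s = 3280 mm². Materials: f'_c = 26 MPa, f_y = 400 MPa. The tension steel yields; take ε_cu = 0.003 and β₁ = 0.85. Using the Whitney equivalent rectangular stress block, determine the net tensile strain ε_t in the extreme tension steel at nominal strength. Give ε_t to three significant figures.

ε_t ≈ 0.00959

a = A_s f_y/(0.85 f'_c b) = 144.80 mm.
β₁ = 0.85, so c = a/β₁ = 144.80/0.85 = 170.35 mm.
From the linear strain diagram with ε_cu = 0.003: ε_t = 0.003 (d − c)/c = 0.003 × (715 − 170.35)/170.35 = 0.00959.
Since ε_t ≥ 0.005, the section is tension-controlled.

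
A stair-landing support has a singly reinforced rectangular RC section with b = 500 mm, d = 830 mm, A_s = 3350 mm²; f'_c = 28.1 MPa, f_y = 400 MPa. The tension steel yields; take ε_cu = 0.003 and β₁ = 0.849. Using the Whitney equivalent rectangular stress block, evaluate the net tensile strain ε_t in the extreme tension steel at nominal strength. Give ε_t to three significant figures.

ε_t ≈ 0.0158

a = A_s f_y/(0.85 f'_c b) = 112.20 mm.
β₁ = 0.849, so c = a/β₁ = 112.20/0.849 = 132.16 mm.
From the linear strain diagram with ε_cu = 0.003: ε_t = 0.003 (d − c)/c = 0.003 × (830 − 132.16)/132.16 = 0.0158.
Since ε_t ≥ 0.005, the section is tension-controlled.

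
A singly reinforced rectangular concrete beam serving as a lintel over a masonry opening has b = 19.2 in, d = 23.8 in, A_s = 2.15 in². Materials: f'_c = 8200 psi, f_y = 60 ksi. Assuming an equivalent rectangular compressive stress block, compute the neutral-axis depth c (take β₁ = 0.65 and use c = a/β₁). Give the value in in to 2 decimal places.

T = A_s f_y = 2.15 × 60 = 129 kips.
a = T/(0.85 f'_c b) = 129/(0.85 × 8.2 × 19.2) = 0.9640 in.
With β₁ = 0.65, c = a/β₁ = 0.9640/0.65 = 1.48 in.

c ≈ 1.48 in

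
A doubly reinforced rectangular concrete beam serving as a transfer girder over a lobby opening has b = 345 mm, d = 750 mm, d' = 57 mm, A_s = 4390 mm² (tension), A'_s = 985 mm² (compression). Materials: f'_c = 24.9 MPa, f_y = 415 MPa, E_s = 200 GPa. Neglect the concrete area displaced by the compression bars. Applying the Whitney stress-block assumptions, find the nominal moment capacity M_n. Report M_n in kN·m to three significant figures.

M_n ≈ 1210 kN·m

Assume both tension and compression steel yield.
Net tension couple steel: A_s − A'_s = 3405 mm².
a = (A_s − A'_s) f_y / (0.85 f'_c b) = 1413075/(0.85 × 24.9 × 345) = 193.52 mm.
c = a/β₁ = 193.52/0.85 = 227.67 mm; ε'_s = 0.003(c − d')/c = 0.0022 ≥ f_y/E_s = 0.0021, so compression steel does yield.
M_n = (A_s − A'_s) f_y (d − a/2) + A'_s f_y (d − d') = [1413075 × (750 − 96.76) + 408775 × (750 − 57)] × 10⁻⁶ = 923.08 + 283.28 = 1206.36 kN·m.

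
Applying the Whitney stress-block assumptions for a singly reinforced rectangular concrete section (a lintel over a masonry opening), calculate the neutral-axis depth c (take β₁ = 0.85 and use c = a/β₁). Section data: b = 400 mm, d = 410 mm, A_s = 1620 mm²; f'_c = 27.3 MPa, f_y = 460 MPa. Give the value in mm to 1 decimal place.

T = A_s f_y = 1620 × 460 = 745200 N = 745.2 kN.
Setting C = 0.85 f'_c a b equal to T: a = 745200/(0.85 × 27.3 × 400) = 80.284 mm.
With β₁ = 0.85, c = a/β₁ = 80.284/0.85 = 94.5 mm.

c ≈ 94.5 mm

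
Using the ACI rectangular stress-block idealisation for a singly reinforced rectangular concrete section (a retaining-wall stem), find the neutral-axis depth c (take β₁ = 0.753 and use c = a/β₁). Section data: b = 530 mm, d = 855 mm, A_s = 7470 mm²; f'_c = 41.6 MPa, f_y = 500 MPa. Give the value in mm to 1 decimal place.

T = A_s f_y = 7470 × 500 = 3735000 N = 3735 kN.
Setting C = 0.85 f'_c a b equal to T: a = 3735000/(0.85 × 41.6 × 530) = 199.298 mm.
With β₁ = 0.753, c = a/β₁ = 199.298/0.753 = 264.7 mm.

c ≈ 264.7 mm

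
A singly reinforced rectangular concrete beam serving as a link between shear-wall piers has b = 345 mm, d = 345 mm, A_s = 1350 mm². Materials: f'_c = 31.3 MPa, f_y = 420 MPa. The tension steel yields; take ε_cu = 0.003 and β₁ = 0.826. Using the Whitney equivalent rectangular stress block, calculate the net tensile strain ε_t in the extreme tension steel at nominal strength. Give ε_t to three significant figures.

a = A_s f_y/(0.85 f'_c b) = 61.77 mm.
β₁ = 0.826, so c = a/β₁ = 61.77/0.826 = 74.78 mm.
From the linear strain diagram with ε_cu = 0.003: ε_t = 0.003 (d − c)/c = 0.003 × (345 − 74.78)/74.78 = 0.0108.
Since ε_t ≥ 0.005, the section is tension-controlled.

ε_t ≈ 0.0108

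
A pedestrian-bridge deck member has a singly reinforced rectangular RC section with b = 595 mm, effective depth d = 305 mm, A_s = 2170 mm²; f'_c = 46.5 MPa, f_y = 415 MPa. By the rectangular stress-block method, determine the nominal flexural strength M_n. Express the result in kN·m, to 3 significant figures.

T = A_s f_y = 2170 × 415 = 900550 N = 900.55 kN.
From C = T: a = T/(0.85 f'_c b) = 900550/(0.85 × 46.5 × 595) = 38.29 mm.
M_n = T(d − a/2) = 900.55 kN × (305 − 19.145) mm = 257.43 kN·m.

M_n ≈ 257 kN·m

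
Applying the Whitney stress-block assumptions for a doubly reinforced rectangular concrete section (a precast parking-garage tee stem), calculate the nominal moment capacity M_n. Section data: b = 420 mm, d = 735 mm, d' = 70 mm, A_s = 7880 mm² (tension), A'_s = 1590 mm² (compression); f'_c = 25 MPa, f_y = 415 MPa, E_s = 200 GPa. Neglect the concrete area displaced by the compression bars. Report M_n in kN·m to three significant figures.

M_n ≈ 1980 kN·m

Assume both tension and compression steel yield.
Net tension couple steel: A_s − A'_s = 6290 mm².
a = (A_s − A'_s) f_y / (0.85 f'_c b) = 2610350/(0.85 × 25 × 420) = 292.48 mm.
c = a/β₁ = 292.48/0.85 = 344.09 mm; ε'_s = 0.003(c − d')/c = 0.0024 ≥ f_y/E_s = 0.0021, so compression steel does yield.
M_n = (A_s − A'_s) f_y (d − a/2) + A'_s f_y (d − d') = [2610350 × (735 − 146.24) + 659850 × (735 − 70)] × 10⁻⁶ = 1536.87 + 438.80 = 1975.67 kN·m.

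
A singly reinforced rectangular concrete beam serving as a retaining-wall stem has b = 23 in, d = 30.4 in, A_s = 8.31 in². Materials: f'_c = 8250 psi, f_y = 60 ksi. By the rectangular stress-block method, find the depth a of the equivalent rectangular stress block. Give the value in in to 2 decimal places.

a ≈ 3.09 in

T = A_s f_y = 8.31 × 60 = 498.6 kips.
a = T/(0.85 f'_c b) = 498.6/(0.85 × 8.25 × 23) = 3.09 in.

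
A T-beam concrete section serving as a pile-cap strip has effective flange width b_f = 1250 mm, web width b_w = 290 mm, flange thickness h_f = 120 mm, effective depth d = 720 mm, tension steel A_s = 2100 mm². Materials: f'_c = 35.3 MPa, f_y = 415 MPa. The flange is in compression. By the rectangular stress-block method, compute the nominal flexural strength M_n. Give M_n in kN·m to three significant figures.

M_n ≈ 617 kN·m

Tension: T = A_s f_y = 2100 × 415 = 871500 N.
Try a within the flange: a = T/(0.85 f'_c b_f) = 871500/(0.85 × 35.3 × 1250) = 23.24 mm.
Since a = 23.24 ≤ h_f = 120 mm, the stress block lies entirely in the flange; analyse as a rectangular beam of width b_f.
M_n = T(d − a/2) = 871500 × (720 − 11.62) = 617.35 × 10⁶ N·mm.
M_n = 617.35 kN·m.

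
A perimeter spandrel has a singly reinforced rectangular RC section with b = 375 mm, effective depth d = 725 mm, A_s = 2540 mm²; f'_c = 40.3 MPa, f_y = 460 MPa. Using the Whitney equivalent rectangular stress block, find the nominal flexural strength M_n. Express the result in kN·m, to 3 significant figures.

M_n ≈ 794 kN·m

T = A_s f_y = 2540 × 460 = 1168400 N = 1168.4 kN.
From C = T: a = T/(0.85 f'_c b) = 1168400/(0.85 × 40.3 × 375) = 90.96 mm.
M_n = T(d − a/2) = 1168.4 kN × (725 − 45.48) mm = 793.95 kN·m.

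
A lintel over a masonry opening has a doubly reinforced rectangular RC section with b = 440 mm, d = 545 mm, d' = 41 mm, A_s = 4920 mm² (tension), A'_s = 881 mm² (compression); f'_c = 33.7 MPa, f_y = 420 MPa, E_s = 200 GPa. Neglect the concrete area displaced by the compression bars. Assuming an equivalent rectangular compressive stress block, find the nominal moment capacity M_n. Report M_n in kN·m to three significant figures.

Assume both tension and compression steel yield.
Net tension couple steel: A_s − A'_s = 4039 mm².
a = (A_s − A'_s) f_y / (0.85 f'_c b) = 1696380/(0.85 × 33.7 × 440) = 134.59 mm.
c = a/β₁ = 134.59/0.809 = 166.37 mm; ε'_s = 0.003(c − d')/c = 0.0023 ≥ f_y/E_s = 0.0021, so compression steel does yield.
M_n = (A_s − A'_s) f_y (d − a/2) + A'_s f_y (d − d') = [1696380 × (545 − 67.295) + 370020 × (545 − 41)] × 10⁻⁶ = 810.37 + 186.49 = 996.86 kN·m.

M_n ≈ 997 kN·m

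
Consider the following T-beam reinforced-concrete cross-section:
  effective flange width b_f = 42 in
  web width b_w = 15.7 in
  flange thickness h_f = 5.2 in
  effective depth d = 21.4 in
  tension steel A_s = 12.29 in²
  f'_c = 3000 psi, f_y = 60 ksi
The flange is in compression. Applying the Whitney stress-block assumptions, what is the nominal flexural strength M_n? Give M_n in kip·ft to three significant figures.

Tension: T = A_s f_y = 12.29 × 60 = 737.4 kips.
Try a within the flange: a = T/(0.85 f'_c b_f) = 737.4/(0.85 × 3 × 42) = 6.885 in.
a = 6.885 > h_f = 5.2 in: the block extends into the web. Split into flange-overhang and web parts.
C_f = 0.85 f'_c (b_f − b_w) h_f = 0.85 × 3 × (42 − 15.7) × 5.2 = 348.7 kips.
Remaining web compression depth: a_w = (T − C_f)/(0.85 f'_c b_w) = (737.4 − 348.7)/(0.85 × 3 × 15.7) = 9.709 in.
M_n = C_f(d − h_f/2) + (T − C_f)(d − a_w/2) = 348.7 × (21.4 − 2.6) + 388.7 × (21.4 − 4.8545) = 6555.6 + 6431.2 = 12986.8 kip·in.
M_n = 12986.8/12 = 1082.23 kip·ft.

M_n ≈ 1080 kip·ft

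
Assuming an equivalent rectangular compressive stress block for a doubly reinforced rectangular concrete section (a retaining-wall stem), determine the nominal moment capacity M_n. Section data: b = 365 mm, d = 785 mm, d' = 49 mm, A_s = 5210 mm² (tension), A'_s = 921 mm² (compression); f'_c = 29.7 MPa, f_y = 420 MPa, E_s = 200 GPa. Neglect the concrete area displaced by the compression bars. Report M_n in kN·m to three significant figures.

M_n ≈ 1520 kN·m

Assume both tension and compression steel yield.
Net tension couple steel: A_s − A'_s = 4289 mm².
a = (A_s − A'_s) f_y / (0.85 f'_c b) = 1801380/(0.85 × 29.7 × 365) = 195.50 mm.
c = a/β₁ = 195.50/0.838 = 233.29 mm; ε'_s = 0.003(c − d')/c = 0.0024 ≥ f_y/E_s = 0.0021, so compression steel does yield.
M_n = (A_s − A'_s) f_y (d − a/2) + A'_s f_y (d − d') = [1801380 × (785 − 97.75) + 386820 × (785 − 49)] × 10⁻⁶ = 1238.00 + 284.70 = 1522.70 kN·m.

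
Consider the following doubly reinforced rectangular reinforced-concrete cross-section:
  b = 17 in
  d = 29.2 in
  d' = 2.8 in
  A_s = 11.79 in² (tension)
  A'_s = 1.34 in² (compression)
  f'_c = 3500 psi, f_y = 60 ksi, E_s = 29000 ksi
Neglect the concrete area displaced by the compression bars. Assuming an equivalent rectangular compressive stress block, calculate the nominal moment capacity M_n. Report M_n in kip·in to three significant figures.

M_n ≈ 16500 kip·in

Assume both steels yield.
a = (A_s − A'_s) f_y/(0.85 f'_c b) = (11.79 − 1.34) × 60/(0.85 × 3.5 × 17) = 12.397 in.
c = a/β₁ = 12.397/0.85 = 14.585 in; ε'_s = 0.003(c − d')/c = 0.0024 ≥ ε_y = 0.0021, so the compression steel yields.
M_n = (A_s − A'_s) f_y (d − a/2) + A'_s f_y (d − d') = 627 × (29.2 − 6.1985) + 80.4 × (29.2 − 2.8) = 14421.9 + 2122.6 = 16544.5 kip·in.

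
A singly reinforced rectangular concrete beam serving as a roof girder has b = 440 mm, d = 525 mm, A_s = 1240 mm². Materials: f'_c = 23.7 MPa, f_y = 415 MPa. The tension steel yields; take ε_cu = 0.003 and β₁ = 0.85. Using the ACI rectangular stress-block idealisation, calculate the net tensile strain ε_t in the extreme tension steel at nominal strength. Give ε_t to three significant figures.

ε_t ≈ 0.0201

a = A_s f_y/(0.85 f'_c b) = 58.06 mm.
β₁ = 0.85, so c = a/β₁ = 58.06/0.85 = 68.31 mm.
From the linear strain diagram with ε_cu = 0.003: ε_t = 0.003 (d − c)/c = 0.003 × (525 − 68.31)/68.31 = 0.0201.
Since ε_t ≥ 0.005, the section is tension-controlled.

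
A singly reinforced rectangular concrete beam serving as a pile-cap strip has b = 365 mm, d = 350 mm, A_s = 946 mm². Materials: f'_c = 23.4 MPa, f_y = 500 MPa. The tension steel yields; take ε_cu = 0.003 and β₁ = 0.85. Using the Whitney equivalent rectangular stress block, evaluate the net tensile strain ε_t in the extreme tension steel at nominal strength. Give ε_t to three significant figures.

ε_t ≈ 0.0107

a = A_s f_y/(0.85 f'_c b) = 65.15 mm.
β₁ = 0.85, so c = a/β₁ = 65.15/0.85 = 76.65 mm.
From the linear strain diagram with ε_cu = 0.003: ε_t = 0.003 (d − c)/c = 0.003 × (350 − 76.65)/76.65 = 0.0107.
Since ε_t ≥ 0.005, the section is tension-controlled.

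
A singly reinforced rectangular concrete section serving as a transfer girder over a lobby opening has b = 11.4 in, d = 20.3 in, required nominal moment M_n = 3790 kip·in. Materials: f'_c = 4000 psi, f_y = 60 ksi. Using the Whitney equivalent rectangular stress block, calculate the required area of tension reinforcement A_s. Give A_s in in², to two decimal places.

From M_n = 0.85 f'_c a b (d − a/2):
a = d − √(d² − 2M_n/(0.85 f'_c b)) = 20.3 − √(20.3² − 2 × 3790/(0.85 × 4 × 11.4)) = 5.585 in.
A_s = 0.85 f'_c a b / f_y = 0.85 × 4 × 5.585 × 11.4 / 60 = 3.608 in².

A_s ≈ 3.61 in²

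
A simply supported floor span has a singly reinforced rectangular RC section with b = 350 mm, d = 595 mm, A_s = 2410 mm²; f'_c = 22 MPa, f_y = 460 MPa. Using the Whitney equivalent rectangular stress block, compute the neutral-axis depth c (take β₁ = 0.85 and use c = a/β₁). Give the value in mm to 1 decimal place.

T = A_s f_y = 2410 × 460 = 1108600 N = 1108.6 kN.
Setting C = 0.85 f'_c a b equal to T: a = 1108600/(0.85 × 22 × 350) = 169.381 mm.
With β₁ = 0.85, c = a/β₁ = 169.381/0.85 = 199.3 mm.

c ≈ 199.3 mm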